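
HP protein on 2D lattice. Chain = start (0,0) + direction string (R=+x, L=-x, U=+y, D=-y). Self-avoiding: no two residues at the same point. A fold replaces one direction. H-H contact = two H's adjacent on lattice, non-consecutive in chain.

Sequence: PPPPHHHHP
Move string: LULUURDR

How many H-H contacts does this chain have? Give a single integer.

Answer: 1

Derivation:
Positions: [(0, 0), (-1, 0), (-1, 1), (-2, 1), (-2, 2), (-2, 3), (-1, 3), (-1, 2), (0, 2)]
H-H contact: residue 4 @(-2,2) - residue 7 @(-1, 2)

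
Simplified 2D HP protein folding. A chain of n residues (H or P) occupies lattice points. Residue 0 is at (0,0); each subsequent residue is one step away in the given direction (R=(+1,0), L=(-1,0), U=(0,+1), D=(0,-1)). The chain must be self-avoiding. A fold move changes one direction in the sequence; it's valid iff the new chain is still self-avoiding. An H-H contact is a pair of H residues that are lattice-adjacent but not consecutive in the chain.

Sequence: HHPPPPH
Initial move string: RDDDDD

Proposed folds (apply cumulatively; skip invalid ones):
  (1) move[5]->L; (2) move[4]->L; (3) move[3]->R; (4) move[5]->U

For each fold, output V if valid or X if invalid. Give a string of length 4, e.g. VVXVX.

Initial: RDDDDD -> [(0, 0), (1, 0), (1, -1), (1, -2), (1, -3), (1, -4), (1, -5)]
Fold 1: move[5]->L => RDDDDL VALID
Fold 2: move[4]->L => RDDDLL VALID
Fold 3: move[3]->R => RDDRLL INVALID (collision), skipped
Fold 4: move[5]->U => RDDDLU VALID

Answer: VVXV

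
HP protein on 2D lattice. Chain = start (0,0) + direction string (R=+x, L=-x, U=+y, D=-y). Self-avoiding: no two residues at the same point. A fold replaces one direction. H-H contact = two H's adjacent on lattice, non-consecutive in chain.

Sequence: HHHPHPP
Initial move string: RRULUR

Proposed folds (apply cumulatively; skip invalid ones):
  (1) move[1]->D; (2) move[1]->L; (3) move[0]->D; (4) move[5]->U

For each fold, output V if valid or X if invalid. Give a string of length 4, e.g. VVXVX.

Initial: RRULUR -> [(0, 0), (1, 0), (2, 0), (2, 1), (1, 1), (1, 2), (2, 2)]
Fold 1: move[1]->D => RDULUR INVALID (collision), skipped
Fold 2: move[1]->L => RLULUR INVALID (collision), skipped
Fold 3: move[0]->D => DRULUR INVALID (collision), skipped
Fold 4: move[5]->U => RRULUU VALID

Answer: XXXV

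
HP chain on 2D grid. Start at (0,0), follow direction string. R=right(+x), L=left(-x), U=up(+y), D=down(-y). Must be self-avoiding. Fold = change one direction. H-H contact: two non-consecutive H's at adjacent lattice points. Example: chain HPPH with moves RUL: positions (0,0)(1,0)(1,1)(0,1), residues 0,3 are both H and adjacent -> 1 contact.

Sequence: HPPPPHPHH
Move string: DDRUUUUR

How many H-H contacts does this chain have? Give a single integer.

Positions: [(0, 0), (0, -1), (0, -2), (1, -2), (1, -1), (1, 0), (1, 1), (1, 2), (2, 2)]
H-H contact: residue 0 @(0,0) - residue 5 @(1, 0)

Answer: 1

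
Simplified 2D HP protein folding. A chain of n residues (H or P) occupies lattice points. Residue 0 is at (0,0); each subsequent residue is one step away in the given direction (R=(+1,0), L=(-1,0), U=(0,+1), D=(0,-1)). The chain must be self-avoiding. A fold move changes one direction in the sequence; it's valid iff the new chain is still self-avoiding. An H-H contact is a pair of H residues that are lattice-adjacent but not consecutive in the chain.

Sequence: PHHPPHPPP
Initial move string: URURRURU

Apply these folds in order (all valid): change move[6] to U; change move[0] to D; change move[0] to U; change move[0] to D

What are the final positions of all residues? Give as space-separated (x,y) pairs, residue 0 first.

Initial moves: URURRURU
Fold: move[6]->U => URURRUUU (positions: [(0, 0), (0, 1), (1, 1), (1, 2), (2, 2), (3, 2), (3, 3), (3, 4), (3, 5)])
Fold: move[0]->D => DRURRUUU (positions: [(0, 0), (0, -1), (1, -1), (1, 0), (2, 0), (3, 0), (3, 1), (3, 2), (3, 3)])
Fold: move[0]->U => URURRUUU (positions: [(0, 0), (0, 1), (1, 1), (1, 2), (2, 2), (3, 2), (3, 3), (3, 4), (3, 5)])
Fold: move[0]->D => DRURRUUU (positions: [(0, 0), (0, -1), (1, -1), (1, 0), (2, 0), (3, 0), (3, 1), (3, 2), (3, 3)])

Answer: (0,0) (0,-1) (1,-1) (1,0) (2,0) (3,0) (3,1) (3,2) (3,3)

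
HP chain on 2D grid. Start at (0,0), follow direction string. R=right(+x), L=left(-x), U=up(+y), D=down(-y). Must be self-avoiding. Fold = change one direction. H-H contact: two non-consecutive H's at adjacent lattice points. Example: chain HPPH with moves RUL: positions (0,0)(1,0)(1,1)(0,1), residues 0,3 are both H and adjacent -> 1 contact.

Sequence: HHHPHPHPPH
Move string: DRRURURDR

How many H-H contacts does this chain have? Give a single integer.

Answer: 0

Derivation:
Positions: [(0, 0), (0, -1), (1, -1), (2, -1), (2, 0), (3, 0), (3, 1), (4, 1), (4, 0), (5, 0)]
No H-H contacts found.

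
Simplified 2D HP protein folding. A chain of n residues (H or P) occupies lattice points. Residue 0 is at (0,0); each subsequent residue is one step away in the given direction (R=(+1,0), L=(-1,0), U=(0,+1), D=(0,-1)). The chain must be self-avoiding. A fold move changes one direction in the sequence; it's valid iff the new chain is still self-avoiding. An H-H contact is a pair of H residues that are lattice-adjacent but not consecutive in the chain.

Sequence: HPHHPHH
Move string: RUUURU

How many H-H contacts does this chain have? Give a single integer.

Positions: [(0, 0), (1, 0), (1, 1), (1, 2), (1, 3), (2, 3), (2, 4)]
No H-H contacts found.

Answer: 0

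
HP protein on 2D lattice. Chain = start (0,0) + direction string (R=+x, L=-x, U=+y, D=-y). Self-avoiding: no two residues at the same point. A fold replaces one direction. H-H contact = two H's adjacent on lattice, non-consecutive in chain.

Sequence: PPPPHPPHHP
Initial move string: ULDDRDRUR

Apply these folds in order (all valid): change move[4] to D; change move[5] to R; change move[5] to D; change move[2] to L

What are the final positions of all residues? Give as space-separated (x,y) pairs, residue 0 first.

Answer: (0,0) (0,1) (-1,1) (-2,1) (-2,0) (-2,-1) (-2,-2) (-1,-2) (-1,-1) (0,-1)

Derivation:
Initial moves: ULDDRDRUR
Fold: move[4]->D => ULDDDDRUR (positions: [(0, 0), (0, 1), (-1, 1), (-1, 0), (-1, -1), (-1, -2), (-1, -3), (0, -3), (0, -2), (1, -2)])
Fold: move[5]->R => ULDDDRRUR (positions: [(0, 0), (0, 1), (-1, 1), (-1, 0), (-1, -1), (-1, -2), (0, -2), (1, -2), (1, -1), (2, -1)])
Fold: move[5]->D => ULDDDDRUR (positions: [(0, 0), (0, 1), (-1, 1), (-1, 0), (-1, -1), (-1, -2), (-1, -3), (0, -3), (0, -2), (1, -2)])
Fold: move[2]->L => ULLDDDRUR (positions: [(0, 0), (0, 1), (-1, 1), (-2, 1), (-2, 0), (-2, -1), (-2, -2), (-1, -2), (-1, -1), (0, -1)])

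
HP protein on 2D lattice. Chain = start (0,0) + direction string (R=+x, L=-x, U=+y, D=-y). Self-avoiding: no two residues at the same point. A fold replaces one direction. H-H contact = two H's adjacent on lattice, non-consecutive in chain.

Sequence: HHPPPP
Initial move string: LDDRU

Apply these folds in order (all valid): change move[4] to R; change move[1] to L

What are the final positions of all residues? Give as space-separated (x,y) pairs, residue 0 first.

Initial moves: LDDRU
Fold: move[4]->R => LDDRR (positions: [(0, 0), (-1, 0), (-1, -1), (-1, -2), (0, -2), (1, -2)])
Fold: move[1]->L => LLDRR (positions: [(0, 0), (-1, 0), (-2, 0), (-2, -1), (-1, -1), (0, -1)])

Answer: (0,0) (-1,0) (-2,0) (-2,-1) (-1,-1) (0,-1)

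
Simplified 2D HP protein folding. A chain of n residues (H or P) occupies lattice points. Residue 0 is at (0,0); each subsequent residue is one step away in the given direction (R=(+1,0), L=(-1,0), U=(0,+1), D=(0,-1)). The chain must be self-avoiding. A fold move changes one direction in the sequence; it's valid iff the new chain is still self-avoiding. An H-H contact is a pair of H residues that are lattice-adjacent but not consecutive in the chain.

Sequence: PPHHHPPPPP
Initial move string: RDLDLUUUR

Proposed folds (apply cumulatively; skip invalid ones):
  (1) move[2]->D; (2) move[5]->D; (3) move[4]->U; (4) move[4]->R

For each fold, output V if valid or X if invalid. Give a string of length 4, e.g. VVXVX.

Initial: RDLDLUUUR -> [(0, 0), (1, 0), (1, -1), (0, -1), (0, -2), (-1, -2), (-1, -1), (-1, 0), (-1, 1), (0, 1)]
Fold 1: move[2]->D => RDDDLUUUR INVALID (collision), skipped
Fold 2: move[5]->D => RDLDLDUUR INVALID (collision), skipped
Fold 3: move[4]->U => RDLDUUUUR INVALID (collision), skipped
Fold 4: move[4]->R => RDLDRUUUR INVALID (collision), skipped

Answer: XXXX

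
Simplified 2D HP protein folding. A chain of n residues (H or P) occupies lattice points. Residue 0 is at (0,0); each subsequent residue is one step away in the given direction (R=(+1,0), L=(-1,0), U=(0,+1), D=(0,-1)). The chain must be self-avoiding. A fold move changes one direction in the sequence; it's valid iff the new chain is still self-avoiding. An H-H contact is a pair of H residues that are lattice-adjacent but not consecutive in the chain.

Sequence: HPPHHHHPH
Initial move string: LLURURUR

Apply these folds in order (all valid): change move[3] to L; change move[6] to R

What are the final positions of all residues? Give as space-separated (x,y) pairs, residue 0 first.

Answer: (0,0) (-1,0) (-2,0) (-2,1) (-3,1) (-3,2) (-2,2) (-1,2) (0,2)

Derivation:
Initial moves: LLURURUR
Fold: move[3]->L => LLULURUR (positions: [(0, 0), (-1, 0), (-2, 0), (-2, 1), (-3, 1), (-3, 2), (-2, 2), (-2, 3), (-1, 3)])
Fold: move[6]->R => LLULURRR (positions: [(0, 0), (-1, 0), (-2, 0), (-2, 1), (-3, 1), (-3, 2), (-2, 2), (-1, 2), (0, 2)])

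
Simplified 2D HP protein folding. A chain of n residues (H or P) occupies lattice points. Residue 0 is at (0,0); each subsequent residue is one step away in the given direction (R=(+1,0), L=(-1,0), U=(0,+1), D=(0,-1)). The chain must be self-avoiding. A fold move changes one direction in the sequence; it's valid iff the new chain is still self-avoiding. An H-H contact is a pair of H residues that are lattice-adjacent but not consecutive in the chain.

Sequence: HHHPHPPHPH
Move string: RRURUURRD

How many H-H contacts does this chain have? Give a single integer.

Answer: 0

Derivation:
Positions: [(0, 0), (1, 0), (2, 0), (2, 1), (3, 1), (3, 2), (3, 3), (4, 3), (5, 3), (5, 2)]
No H-H contacts found.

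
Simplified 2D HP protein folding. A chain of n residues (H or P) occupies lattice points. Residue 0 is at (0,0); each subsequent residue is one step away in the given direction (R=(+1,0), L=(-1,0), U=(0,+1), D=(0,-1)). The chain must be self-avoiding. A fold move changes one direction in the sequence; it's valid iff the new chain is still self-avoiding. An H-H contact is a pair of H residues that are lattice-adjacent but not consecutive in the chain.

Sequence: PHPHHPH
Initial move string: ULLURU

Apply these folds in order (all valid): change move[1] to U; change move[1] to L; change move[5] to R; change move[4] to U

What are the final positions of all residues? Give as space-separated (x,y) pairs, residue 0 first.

Initial moves: ULLURU
Fold: move[1]->U => UULURU (positions: [(0, 0), (0, 1), (0, 2), (-1, 2), (-1, 3), (0, 3), (0, 4)])
Fold: move[1]->L => ULLURU (positions: [(0, 0), (0, 1), (-1, 1), (-2, 1), (-2, 2), (-1, 2), (-1, 3)])
Fold: move[5]->R => ULLURR (positions: [(0, 0), (0, 1), (-1, 1), (-2, 1), (-2, 2), (-1, 2), (0, 2)])
Fold: move[4]->U => ULLUUR (positions: [(0, 0), (0, 1), (-1, 1), (-2, 1), (-2, 2), (-2, 3), (-1, 3)])

Answer: (0,0) (0,1) (-1,1) (-2,1) (-2,2) (-2,3) (-1,3)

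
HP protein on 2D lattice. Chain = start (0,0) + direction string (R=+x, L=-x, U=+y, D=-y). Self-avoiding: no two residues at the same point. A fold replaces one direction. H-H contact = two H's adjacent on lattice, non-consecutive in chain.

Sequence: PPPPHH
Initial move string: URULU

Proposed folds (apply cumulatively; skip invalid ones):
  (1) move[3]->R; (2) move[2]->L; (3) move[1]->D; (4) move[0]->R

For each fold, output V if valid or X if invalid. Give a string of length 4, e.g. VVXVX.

Initial: URULU -> [(0, 0), (0, 1), (1, 1), (1, 2), (0, 2), (0, 3)]
Fold 1: move[3]->R => URURU VALID
Fold 2: move[2]->L => URLRU INVALID (collision), skipped
Fold 3: move[1]->D => UDURU INVALID (collision), skipped
Fold 4: move[0]->R => RRURU VALID

Answer: VXXV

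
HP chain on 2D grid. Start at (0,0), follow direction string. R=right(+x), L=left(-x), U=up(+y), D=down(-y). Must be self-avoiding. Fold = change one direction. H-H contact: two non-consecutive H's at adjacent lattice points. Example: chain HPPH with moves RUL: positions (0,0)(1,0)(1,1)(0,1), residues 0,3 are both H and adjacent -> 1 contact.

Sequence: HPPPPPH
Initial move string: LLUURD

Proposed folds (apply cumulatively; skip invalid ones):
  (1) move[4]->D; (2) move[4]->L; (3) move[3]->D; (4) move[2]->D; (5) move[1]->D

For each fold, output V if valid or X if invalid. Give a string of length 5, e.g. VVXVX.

Answer: XVXXX

Derivation:
Initial: LLUURD -> [(0, 0), (-1, 0), (-2, 0), (-2, 1), (-2, 2), (-1, 2), (-1, 1)]
Fold 1: move[4]->D => LLUUDD INVALID (collision), skipped
Fold 2: move[4]->L => LLUULD VALID
Fold 3: move[3]->D => LLUDLD INVALID (collision), skipped
Fold 4: move[2]->D => LLDULD INVALID (collision), skipped
Fold 5: move[1]->D => LDUULD INVALID (collision), skipped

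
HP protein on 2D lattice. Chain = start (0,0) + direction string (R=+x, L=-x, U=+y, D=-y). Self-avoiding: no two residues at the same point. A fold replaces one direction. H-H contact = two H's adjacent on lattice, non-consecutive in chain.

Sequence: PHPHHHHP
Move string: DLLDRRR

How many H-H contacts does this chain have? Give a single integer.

Answer: 1

Derivation:
Positions: [(0, 0), (0, -1), (-1, -1), (-2, -1), (-2, -2), (-1, -2), (0, -2), (1, -2)]
H-H contact: residue 1 @(0,-1) - residue 6 @(0, -2)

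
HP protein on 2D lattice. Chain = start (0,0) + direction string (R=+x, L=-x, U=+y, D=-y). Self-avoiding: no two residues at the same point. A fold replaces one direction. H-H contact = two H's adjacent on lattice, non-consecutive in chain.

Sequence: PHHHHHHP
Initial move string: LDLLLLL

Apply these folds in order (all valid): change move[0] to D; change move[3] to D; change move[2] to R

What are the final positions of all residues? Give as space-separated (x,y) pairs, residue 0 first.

Initial moves: LDLLLLL
Fold: move[0]->D => DDLLLLL (positions: [(0, 0), (0, -1), (0, -2), (-1, -2), (-2, -2), (-3, -2), (-4, -2), (-5, -2)])
Fold: move[3]->D => DDLDLLL (positions: [(0, 0), (0, -1), (0, -2), (-1, -2), (-1, -3), (-2, -3), (-3, -3), (-4, -3)])
Fold: move[2]->R => DDRDLLL (positions: [(0, 0), (0, -1), (0, -2), (1, -2), (1, -3), (0, -3), (-1, -3), (-2, -3)])

Answer: (0,0) (0,-1) (0,-2) (1,-2) (1,-3) (0,-3) (-1,-3) (-2,-3)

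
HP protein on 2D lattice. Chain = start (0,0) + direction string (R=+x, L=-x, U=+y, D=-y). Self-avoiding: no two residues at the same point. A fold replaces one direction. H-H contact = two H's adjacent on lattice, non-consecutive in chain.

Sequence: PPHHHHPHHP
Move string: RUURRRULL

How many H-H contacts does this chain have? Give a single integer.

Answer: 1

Derivation:
Positions: [(0, 0), (1, 0), (1, 1), (1, 2), (2, 2), (3, 2), (4, 2), (4, 3), (3, 3), (2, 3)]
H-H contact: residue 5 @(3,2) - residue 8 @(3, 3)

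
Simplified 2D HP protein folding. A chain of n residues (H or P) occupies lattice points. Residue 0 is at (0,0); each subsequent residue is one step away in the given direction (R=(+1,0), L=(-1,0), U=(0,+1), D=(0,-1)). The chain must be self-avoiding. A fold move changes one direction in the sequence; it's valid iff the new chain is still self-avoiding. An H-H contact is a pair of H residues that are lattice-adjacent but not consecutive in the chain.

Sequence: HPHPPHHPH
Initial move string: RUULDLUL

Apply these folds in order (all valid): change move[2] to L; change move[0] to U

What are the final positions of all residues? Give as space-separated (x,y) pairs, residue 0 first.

Initial moves: RUULDLUL
Fold: move[2]->L => RULLDLUL (positions: [(0, 0), (1, 0), (1, 1), (0, 1), (-1, 1), (-1, 0), (-2, 0), (-2, 1), (-3, 1)])
Fold: move[0]->U => UULLDLUL (positions: [(0, 0), (0, 1), (0, 2), (-1, 2), (-2, 2), (-2, 1), (-3, 1), (-3, 2), (-4, 2)])

Answer: (0,0) (0,1) (0,2) (-1,2) (-2,2) (-2,1) (-3,1) (-3,2) (-4,2)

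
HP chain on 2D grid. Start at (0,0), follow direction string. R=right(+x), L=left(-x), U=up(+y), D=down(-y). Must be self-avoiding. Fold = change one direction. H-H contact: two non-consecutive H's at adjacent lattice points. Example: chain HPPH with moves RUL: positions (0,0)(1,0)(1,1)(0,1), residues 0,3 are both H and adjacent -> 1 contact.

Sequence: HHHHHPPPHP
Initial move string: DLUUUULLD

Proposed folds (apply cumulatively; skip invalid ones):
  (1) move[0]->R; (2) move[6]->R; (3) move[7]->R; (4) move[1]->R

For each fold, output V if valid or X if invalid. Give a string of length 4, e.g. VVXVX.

Initial: DLUUUULLD -> [(0, 0), (0, -1), (-1, -1), (-1, 0), (-1, 1), (-1, 2), (-1, 3), (-2, 3), (-3, 3), (-3, 2)]
Fold 1: move[0]->R => RLUUUULLD INVALID (collision), skipped
Fold 2: move[6]->R => DLUUUURLD INVALID (collision), skipped
Fold 3: move[7]->R => DLUUUULRD INVALID (collision), skipped
Fold 4: move[1]->R => DRUUUULLD VALID

Answer: XXXV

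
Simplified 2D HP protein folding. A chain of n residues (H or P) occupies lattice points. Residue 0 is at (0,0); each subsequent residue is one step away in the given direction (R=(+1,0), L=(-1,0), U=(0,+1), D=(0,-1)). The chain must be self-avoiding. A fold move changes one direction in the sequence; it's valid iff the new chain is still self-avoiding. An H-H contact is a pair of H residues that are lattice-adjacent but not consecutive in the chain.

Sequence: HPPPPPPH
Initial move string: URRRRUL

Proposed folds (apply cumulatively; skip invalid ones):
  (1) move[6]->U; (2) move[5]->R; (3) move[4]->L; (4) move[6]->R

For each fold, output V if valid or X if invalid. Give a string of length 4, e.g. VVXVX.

Initial: URRRRUL -> [(0, 0), (0, 1), (1, 1), (2, 1), (3, 1), (4, 1), (4, 2), (3, 2)]
Fold 1: move[6]->U => URRRRUU VALID
Fold 2: move[5]->R => URRRRRU VALID
Fold 3: move[4]->L => URRRLRU INVALID (collision), skipped
Fold 4: move[6]->R => URRRRRR VALID

Answer: VVXV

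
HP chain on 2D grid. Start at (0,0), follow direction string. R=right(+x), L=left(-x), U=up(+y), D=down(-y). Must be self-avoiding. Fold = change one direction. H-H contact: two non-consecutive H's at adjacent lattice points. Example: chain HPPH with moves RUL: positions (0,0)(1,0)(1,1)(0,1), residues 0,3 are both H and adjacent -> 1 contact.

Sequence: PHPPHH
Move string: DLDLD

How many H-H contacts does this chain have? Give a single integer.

Answer: 0

Derivation:
Positions: [(0, 0), (0, -1), (-1, -1), (-1, -2), (-2, -2), (-2, -3)]
No H-H contacts found.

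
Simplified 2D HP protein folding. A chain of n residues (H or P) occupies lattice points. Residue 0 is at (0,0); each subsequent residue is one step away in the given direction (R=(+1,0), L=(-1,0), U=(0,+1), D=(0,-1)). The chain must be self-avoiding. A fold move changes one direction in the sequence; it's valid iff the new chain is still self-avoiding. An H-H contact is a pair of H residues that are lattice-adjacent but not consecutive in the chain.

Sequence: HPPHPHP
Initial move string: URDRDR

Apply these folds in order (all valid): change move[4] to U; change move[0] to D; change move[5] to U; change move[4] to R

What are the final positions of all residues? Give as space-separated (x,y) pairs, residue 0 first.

Answer: (0,0) (0,-1) (1,-1) (1,-2) (2,-2) (3,-2) (3,-1)

Derivation:
Initial moves: URDRDR
Fold: move[4]->U => URDRUR (positions: [(0, 0), (0, 1), (1, 1), (1, 0), (2, 0), (2, 1), (3, 1)])
Fold: move[0]->D => DRDRUR (positions: [(0, 0), (0, -1), (1, -1), (1, -2), (2, -2), (2, -1), (3, -1)])
Fold: move[5]->U => DRDRUU (positions: [(0, 0), (0, -1), (1, -1), (1, -2), (2, -2), (2, -1), (2, 0)])
Fold: move[4]->R => DRDRRU (positions: [(0, 0), (0, -1), (1, -1), (1, -2), (2, -2), (3, -2), (3, -1)])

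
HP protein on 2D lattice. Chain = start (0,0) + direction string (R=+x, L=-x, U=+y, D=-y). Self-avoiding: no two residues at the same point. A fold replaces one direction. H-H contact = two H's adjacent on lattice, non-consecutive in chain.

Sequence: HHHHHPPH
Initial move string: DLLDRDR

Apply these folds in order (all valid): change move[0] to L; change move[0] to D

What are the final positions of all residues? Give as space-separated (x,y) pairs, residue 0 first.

Initial moves: DLLDRDR
Fold: move[0]->L => LLLDRDR (positions: [(0, 0), (-1, 0), (-2, 0), (-3, 0), (-3, -1), (-2, -1), (-2, -2), (-1, -2)])
Fold: move[0]->D => DLLDRDR (positions: [(0, 0), (0, -1), (-1, -1), (-2, -1), (-2, -2), (-1, -2), (-1, -3), (0, -3)])

Answer: (0,0) (0,-1) (-1,-1) (-2,-1) (-2,-2) (-1,-2) (-1,-3) (0,-3)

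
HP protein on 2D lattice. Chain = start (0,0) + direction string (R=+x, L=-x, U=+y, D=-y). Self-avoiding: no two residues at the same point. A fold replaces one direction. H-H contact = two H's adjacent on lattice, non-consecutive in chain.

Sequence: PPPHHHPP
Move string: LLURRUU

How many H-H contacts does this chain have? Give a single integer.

Positions: [(0, 0), (-1, 0), (-2, 0), (-2, 1), (-1, 1), (0, 1), (0, 2), (0, 3)]
No H-H contacts found.

Answer: 0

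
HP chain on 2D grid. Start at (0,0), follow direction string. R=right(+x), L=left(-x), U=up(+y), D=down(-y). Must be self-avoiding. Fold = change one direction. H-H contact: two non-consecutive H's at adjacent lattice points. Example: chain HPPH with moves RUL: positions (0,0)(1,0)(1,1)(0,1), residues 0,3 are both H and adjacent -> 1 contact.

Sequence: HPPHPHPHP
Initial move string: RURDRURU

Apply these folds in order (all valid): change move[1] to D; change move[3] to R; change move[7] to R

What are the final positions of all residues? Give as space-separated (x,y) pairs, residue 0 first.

Initial moves: RURDRURU
Fold: move[1]->D => RDRDRURU (positions: [(0, 0), (1, 0), (1, -1), (2, -1), (2, -2), (3, -2), (3, -1), (4, -1), (4, 0)])
Fold: move[3]->R => RDRRRURU (positions: [(0, 0), (1, 0), (1, -1), (2, -1), (3, -1), (4, -1), (4, 0), (5, 0), (5, 1)])
Fold: move[7]->R => RDRRRURR (positions: [(0, 0), (1, 0), (1, -1), (2, -1), (3, -1), (4, -1), (4, 0), (5, 0), (6, 0)])

Answer: (0,0) (1,0) (1,-1) (2,-1) (3,-1) (4,-1) (4,0) (5,0) (6,0)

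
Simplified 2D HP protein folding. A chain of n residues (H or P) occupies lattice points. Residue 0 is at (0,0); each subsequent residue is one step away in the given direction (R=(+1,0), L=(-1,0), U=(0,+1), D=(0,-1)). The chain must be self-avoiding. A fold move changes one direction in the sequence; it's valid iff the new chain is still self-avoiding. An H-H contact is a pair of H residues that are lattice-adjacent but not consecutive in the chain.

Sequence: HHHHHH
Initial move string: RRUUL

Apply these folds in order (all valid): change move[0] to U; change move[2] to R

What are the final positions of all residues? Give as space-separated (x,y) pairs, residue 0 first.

Initial moves: RRUUL
Fold: move[0]->U => URUUL (positions: [(0, 0), (0, 1), (1, 1), (1, 2), (1, 3), (0, 3)])
Fold: move[2]->R => URRUL (positions: [(0, 0), (0, 1), (1, 1), (2, 1), (2, 2), (1, 2)])

Answer: (0,0) (0,1) (1,1) (2,1) (2,2) (1,2)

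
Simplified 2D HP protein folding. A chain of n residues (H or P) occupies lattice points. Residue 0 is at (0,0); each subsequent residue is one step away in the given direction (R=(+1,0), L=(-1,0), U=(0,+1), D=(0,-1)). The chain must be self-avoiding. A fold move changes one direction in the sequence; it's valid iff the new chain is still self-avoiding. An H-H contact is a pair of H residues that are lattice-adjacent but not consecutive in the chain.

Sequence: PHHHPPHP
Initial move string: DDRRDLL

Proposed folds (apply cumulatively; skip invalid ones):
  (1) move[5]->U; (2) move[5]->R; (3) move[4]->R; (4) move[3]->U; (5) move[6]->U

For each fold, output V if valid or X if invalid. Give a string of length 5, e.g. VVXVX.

Answer: XXXXX

Derivation:
Initial: DDRRDLL -> [(0, 0), (0, -1), (0, -2), (1, -2), (2, -2), (2, -3), (1, -3), (0, -3)]
Fold 1: move[5]->U => DDRRDUL INVALID (collision), skipped
Fold 2: move[5]->R => DDRRDRL INVALID (collision), skipped
Fold 3: move[4]->R => DDRRRLL INVALID (collision), skipped
Fold 4: move[3]->U => DDRUDLL INVALID (collision), skipped
Fold 5: move[6]->U => DDRRDLU INVALID (collision), skipped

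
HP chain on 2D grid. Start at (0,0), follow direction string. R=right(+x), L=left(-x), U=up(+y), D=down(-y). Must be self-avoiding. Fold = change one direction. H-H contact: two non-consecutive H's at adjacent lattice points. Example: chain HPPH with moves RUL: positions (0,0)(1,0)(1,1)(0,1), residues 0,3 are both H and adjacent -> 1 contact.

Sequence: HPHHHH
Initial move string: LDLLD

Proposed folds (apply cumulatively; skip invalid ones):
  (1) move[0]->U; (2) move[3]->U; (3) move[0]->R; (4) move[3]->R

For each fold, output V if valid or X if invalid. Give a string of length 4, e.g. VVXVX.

Answer: XXVX

Derivation:
Initial: LDLLD -> [(0, 0), (-1, 0), (-1, -1), (-2, -1), (-3, -1), (-3, -2)]
Fold 1: move[0]->U => UDLLD INVALID (collision), skipped
Fold 2: move[3]->U => LDLUD INVALID (collision), skipped
Fold 3: move[0]->R => RDLLD VALID
Fold 4: move[3]->R => RDLRD INVALID (collision), skipped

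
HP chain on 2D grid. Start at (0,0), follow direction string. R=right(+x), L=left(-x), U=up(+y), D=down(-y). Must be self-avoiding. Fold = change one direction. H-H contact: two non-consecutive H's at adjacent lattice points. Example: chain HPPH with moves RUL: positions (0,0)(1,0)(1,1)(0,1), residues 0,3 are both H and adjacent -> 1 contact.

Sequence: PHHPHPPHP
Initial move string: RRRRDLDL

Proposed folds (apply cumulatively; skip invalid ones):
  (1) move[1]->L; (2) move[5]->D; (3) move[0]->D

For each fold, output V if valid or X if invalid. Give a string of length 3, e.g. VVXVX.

Initial: RRRRDLDL -> [(0, 0), (1, 0), (2, 0), (3, 0), (4, 0), (4, -1), (3, -1), (3, -2), (2, -2)]
Fold 1: move[1]->L => RLRRDLDL INVALID (collision), skipped
Fold 2: move[5]->D => RRRRDDDL VALID
Fold 3: move[0]->D => DRRRDDDL VALID

Answer: XVV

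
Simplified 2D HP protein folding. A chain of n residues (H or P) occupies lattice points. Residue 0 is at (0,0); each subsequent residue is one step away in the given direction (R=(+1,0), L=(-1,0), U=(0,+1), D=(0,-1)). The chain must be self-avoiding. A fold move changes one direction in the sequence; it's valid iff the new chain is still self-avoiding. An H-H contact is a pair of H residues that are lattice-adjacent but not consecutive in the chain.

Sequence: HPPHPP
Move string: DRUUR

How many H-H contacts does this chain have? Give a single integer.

Positions: [(0, 0), (0, -1), (1, -1), (1, 0), (1, 1), (2, 1)]
H-H contact: residue 0 @(0,0) - residue 3 @(1, 0)

Answer: 1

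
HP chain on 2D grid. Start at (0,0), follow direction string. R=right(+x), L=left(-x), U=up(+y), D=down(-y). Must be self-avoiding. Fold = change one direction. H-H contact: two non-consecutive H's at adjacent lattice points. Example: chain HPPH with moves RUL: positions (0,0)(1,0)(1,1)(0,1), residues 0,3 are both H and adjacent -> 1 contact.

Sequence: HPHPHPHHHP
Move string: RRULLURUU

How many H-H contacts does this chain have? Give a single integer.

Answer: 1

Derivation:
Positions: [(0, 0), (1, 0), (2, 0), (2, 1), (1, 1), (0, 1), (0, 2), (1, 2), (1, 3), (1, 4)]
H-H contact: residue 4 @(1,1) - residue 7 @(1, 2)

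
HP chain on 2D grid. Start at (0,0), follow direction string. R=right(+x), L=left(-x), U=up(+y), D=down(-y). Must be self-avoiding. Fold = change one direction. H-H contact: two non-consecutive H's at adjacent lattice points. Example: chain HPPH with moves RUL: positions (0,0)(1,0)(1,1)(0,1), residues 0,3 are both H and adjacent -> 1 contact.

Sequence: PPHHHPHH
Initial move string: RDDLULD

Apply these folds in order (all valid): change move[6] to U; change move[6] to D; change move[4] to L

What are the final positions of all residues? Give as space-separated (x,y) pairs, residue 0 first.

Answer: (0,0) (1,0) (1,-1) (1,-2) (0,-2) (-1,-2) (-2,-2) (-2,-3)

Derivation:
Initial moves: RDDLULD
Fold: move[6]->U => RDDLULU (positions: [(0, 0), (1, 0), (1, -1), (1, -2), (0, -2), (0, -1), (-1, -1), (-1, 0)])
Fold: move[6]->D => RDDLULD (positions: [(0, 0), (1, 0), (1, -1), (1, -2), (0, -2), (0, -1), (-1, -1), (-1, -2)])
Fold: move[4]->L => RDDLLLD (positions: [(0, 0), (1, 0), (1, -1), (1, -2), (0, -2), (-1, -2), (-2, -2), (-2, -3)])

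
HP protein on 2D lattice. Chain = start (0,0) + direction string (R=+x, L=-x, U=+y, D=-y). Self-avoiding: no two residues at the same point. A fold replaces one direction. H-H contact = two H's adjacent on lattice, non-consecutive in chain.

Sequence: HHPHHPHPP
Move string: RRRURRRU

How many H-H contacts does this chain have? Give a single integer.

Answer: 0

Derivation:
Positions: [(0, 0), (1, 0), (2, 0), (3, 0), (3, 1), (4, 1), (5, 1), (6, 1), (6, 2)]
No H-H contacts found.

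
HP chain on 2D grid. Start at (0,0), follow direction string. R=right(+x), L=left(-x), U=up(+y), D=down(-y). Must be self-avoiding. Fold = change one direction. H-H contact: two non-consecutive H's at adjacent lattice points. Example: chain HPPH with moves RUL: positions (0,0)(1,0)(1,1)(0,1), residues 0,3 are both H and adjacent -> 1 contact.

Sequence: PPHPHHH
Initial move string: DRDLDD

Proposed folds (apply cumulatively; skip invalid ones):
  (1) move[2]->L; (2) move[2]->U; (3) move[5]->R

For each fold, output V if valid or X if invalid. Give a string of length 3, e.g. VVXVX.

Initial: DRDLDD -> [(0, 0), (0, -1), (1, -1), (1, -2), (0, -2), (0, -3), (0, -4)]
Fold 1: move[2]->L => DRLLDD INVALID (collision), skipped
Fold 2: move[2]->U => DRULDD INVALID (collision), skipped
Fold 3: move[5]->R => DRDLDR VALID

Answer: XXV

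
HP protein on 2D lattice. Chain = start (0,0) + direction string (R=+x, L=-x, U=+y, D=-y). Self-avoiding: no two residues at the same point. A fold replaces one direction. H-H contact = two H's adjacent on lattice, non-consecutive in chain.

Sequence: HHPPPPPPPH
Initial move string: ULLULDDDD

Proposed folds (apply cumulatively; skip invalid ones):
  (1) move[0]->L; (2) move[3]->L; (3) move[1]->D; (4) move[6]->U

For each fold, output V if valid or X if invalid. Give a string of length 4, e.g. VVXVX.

Initial: ULLULDDDD -> [(0, 0), (0, 1), (-1, 1), (-2, 1), (-2, 2), (-3, 2), (-3, 1), (-3, 0), (-3, -1), (-3, -2)]
Fold 1: move[0]->L => LLLULDDDD VALID
Fold 2: move[3]->L => LLLLLDDDD VALID
Fold 3: move[1]->D => LDLLLDDDD VALID
Fold 4: move[6]->U => LDLLLDUDD INVALID (collision), skipped

Answer: VVVX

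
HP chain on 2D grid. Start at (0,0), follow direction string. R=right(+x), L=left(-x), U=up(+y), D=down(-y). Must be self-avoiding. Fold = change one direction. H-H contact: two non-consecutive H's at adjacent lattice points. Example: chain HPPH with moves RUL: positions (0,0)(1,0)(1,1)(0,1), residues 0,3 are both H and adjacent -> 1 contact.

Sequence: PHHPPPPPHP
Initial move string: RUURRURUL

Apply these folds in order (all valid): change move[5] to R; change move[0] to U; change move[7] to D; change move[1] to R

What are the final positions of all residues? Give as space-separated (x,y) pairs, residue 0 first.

Initial moves: RUURRURUL
Fold: move[5]->R => RUURRRRUL (positions: [(0, 0), (1, 0), (1, 1), (1, 2), (2, 2), (3, 2), (4, 2), (5, 2), (5, 3), (4, 3)])
Fold: move[0]->U => UUURRRRUL (positions: [(0, 0), (0, 1), (0, 2), (0, 3), (1, 3), (2, 3), (3, 3), (4, 3), (4, 4), (3, 4)])
Fold: move[7]->D => UUURRRRDL (positions: [(0, 0), (0, 1), (0, 2), (0, 3), (1, 3), (2, 3), (3, 3), (4, 3), (4, 2), (3, 2)])
Fold: move[1]->R => URURRRRDL (positions: [(0, 0), (0, 1), (1, 1), (1, 2), (2, 2), (3, 2), (4, 2), (5, 2), (5, 1), (4, 1)])

Answer: (0,0) (0,1) (1,1) (1,2) (2,2) (3,2) (4,2) (5,2) (5,1) (4,1)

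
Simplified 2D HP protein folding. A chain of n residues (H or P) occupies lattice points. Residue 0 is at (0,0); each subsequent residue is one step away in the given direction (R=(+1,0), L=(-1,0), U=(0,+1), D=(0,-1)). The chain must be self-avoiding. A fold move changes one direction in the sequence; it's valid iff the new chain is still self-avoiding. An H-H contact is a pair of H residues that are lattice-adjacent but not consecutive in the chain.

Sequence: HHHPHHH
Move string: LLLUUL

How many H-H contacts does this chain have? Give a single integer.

Positions: [(0, 0), (-1, 0), (-2, 0), (-3, 0), (-3, 1), (-3, 2), (-4, 2)]
No H-H contacts found.

Answer: 0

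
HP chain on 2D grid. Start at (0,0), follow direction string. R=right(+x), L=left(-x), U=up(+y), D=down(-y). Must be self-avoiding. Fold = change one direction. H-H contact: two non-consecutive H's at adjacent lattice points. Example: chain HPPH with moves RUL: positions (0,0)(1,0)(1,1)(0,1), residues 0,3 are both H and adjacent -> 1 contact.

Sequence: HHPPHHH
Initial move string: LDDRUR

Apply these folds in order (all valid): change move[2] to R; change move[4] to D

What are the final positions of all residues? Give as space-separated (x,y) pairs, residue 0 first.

Initial moves: LDDRUR
Fold: move[2]->R => LDRRUR (positions: [(0, 0), (-1, 0), (-1, -1), (0, -1), (1, -1), (1, 0), (2, 0)])
Fold: move[4]->D => LDRRDR (positions: [(0, 0), (-1, 0), (-1, -1), (0, -1), (1, -1), (1, -2), (2, -2)])

Answer: (0,0) (-1,0) (-1,-1) (0,-1) (1,-1) (1,-2) (2,-2)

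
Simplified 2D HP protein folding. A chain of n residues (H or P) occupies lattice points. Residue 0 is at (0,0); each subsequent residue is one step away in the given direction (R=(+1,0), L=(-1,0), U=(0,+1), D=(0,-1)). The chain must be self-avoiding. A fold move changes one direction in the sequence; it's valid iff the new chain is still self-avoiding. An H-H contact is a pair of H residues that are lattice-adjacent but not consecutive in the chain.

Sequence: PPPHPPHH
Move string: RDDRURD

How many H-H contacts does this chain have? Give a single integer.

Positions: [(0, 0), (1, 0), (1, -1), (1, -2), (2, -2), (2, -1), (3, -1), (3, -2)]
No H-H contacts found.

Answer: 0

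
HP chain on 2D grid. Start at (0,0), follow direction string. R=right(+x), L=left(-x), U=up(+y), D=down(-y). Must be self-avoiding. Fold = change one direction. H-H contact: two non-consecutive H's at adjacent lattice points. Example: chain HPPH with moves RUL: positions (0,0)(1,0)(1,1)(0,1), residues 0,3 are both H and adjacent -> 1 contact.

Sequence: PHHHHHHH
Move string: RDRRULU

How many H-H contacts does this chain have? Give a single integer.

Answer: 2

Derivation:
Positions: [(0, 0), (1, 0), (1, -1), (2, -1), (3, -1), (3, 0), (2, 0), (2, 1)]
H-H contact: residue 1 @(1,0) - residue 6 @(2, 0)
H-H contact: residue 3 @(2,-1) - residue 6 @(2, 0)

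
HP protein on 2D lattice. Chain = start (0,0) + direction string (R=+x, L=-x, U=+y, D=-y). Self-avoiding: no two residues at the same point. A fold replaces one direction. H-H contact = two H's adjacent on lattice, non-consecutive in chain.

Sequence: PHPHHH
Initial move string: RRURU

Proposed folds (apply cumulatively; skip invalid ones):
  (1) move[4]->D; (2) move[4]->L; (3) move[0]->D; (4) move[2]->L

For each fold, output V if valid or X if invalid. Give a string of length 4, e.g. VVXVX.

Answer: VXVX

Derivation:
Initial: RRURU -> [(0, 0), (1, 0), (2, 0), (2, 1), (3, 1), (3, 2)]
Fold 1: move[4]->D => RRURD VALID
Fold 2: move[4]->L => RRURL INVALID (collision), skipped
Fold 3: move[0]->D => DRURD VALID
Fold 4: move[2]->L => DRLRD INVALID (collision), skipped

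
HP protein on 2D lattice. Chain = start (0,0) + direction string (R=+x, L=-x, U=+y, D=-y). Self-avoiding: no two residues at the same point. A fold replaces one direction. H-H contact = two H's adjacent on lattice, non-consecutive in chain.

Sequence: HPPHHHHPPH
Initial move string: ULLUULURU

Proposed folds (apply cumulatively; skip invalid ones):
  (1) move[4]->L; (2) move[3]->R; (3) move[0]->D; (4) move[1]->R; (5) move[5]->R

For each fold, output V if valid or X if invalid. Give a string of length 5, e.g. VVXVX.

Initial: ULLUULURU -> [(0, 0), (0, 1), (-1, 1), (-2, 1), (-2, 2), (-2, 3), (-3, 3), (-3, 4), (-2, 4), (-2, 5)]
Fold 1: move[4]->L => ULLULLURU VALID
Fold 2: move[3]->R => ULLRLLURU INVALID (collision), skipped
Fold 3: move[0]->D => DLLULLURU VALID
Fold 4: move[1]->R => DRLULLURU INVALID (collision), skipped
Fold 5: move[5]->R => DLLULRURU INVALID (collision), skipped

Answer: VXVXX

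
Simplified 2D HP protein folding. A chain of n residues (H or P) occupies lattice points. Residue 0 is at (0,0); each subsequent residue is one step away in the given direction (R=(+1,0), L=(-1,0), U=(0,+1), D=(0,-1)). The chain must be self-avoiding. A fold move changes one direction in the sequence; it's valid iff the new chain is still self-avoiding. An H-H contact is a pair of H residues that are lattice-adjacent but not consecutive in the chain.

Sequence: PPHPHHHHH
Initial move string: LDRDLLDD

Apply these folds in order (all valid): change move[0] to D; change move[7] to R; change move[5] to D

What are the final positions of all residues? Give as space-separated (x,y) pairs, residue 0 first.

Answer: (0,0) (0,-1) (0,-2) (1,-2) (1,-3) (0,-3) (0,-4) (0,-5) (1,-5)

Derivation:
Initial moves: LDRDLLDD
Fold: move[0]->D => DDRDLLDD (positions: [(0, 0), (0, -1), (0, -2), (1, -2), (1, -3), (0, -3), (-1, -3), (-1, -4), (-1, -5)])
Fold: move[7]->R => DDRDLLDR (positions: [(0, 0), (0, -1), (0, -2), (1, -2), (1, -3), (0, -3), (-1, -3), (-1, -4), (0, -4)])
Fold: move[5]->D => DDRDLDDR (positions: [(0, 0), (0, -1), (0, -2), (1, -2), (1, -3), (0, -3), (0, -4), (0, -5), (1, -5)])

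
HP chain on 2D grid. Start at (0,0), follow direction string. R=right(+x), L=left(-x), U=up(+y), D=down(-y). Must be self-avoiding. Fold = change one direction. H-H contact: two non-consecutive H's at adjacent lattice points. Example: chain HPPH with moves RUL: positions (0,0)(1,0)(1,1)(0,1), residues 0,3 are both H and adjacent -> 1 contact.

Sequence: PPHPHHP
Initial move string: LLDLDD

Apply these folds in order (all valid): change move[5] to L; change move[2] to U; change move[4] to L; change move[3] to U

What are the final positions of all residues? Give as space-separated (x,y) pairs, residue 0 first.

Answer: (0,0) (-1,0) (-2,0) (-2,1) (-2,2) (-3,2) (-4,2)

Derivation:
Initial moves: LLDLDD
Fold: move[5]->L => LLDLDL (positions: [(0, 0), (-1, 0), (-2, 0), (-2, -1), (-3, -1), (-3, -2), (-4, -2)])
Fold: move[2]->U => LLULDL (positions: [(0, 0), (-1, 0), (-2, 0), (-2, 1), (-3, 1), (-3, 0), (-4, 0)])
Fold: move[4]->L => LLULLL (positions: [(0, 0), (-1, 0), (-2, 0), (-2, 1), (-3, 1), (-4, 1), (-5, 1)])
Fold: move[3]->U => LLUULL (positions: [(0, 0), (-1, 0), (-2, 0), (-2, 1), (-2, 2), (-3, 2), (-4, 2)])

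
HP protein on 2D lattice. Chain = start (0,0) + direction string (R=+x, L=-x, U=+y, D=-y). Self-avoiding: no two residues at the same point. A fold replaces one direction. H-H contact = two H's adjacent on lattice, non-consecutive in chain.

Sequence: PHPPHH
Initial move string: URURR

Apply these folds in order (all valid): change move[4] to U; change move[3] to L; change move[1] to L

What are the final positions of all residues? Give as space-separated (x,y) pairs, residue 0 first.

Initial moves: URURR
Fold: move[4]->U => URURU (positions: [(0, 0), (0, 1), (1, 1), (1, 2), (2, 2), (2, 3)])
Fold: move[3]->L => URULU (positions: [(0, 0), (0, 1), (1, 1), (1, 2), (0, 2), (0, 3)])
Fold: move[1]->L => ULULU (positions: [(0, 0), (0, 1), (-1, 1), (-1, 2), (-2, 2), (-2, 3)])

Answer: (0,0) (0,1) (-1,1) (-1,2) (-2,2) (-2,3)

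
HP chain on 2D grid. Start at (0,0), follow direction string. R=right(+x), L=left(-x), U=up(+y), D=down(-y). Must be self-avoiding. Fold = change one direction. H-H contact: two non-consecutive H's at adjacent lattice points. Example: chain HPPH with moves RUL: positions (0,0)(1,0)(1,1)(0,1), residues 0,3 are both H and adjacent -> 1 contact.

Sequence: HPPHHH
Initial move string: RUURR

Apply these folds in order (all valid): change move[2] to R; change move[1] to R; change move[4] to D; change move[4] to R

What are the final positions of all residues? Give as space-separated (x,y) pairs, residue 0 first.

Answer: (0,0) (1,0) (2,0) (3,0) (4,0) (5,0)

Derivation:
Initial moves: RUURR
Fold: move[2]->R => RURRR (positions: [(0, 0), (1, 0), (1, 1), (2, 1), (3, 1), (4, 1)])
Fold: move[1]->R => RRRRR (positions: [(0, 0), (1, 0), (2, 0), (3, 0), (4, 0), (5, 0)])
Fold: move[4]->D => RRRRD (positions: [(0, 0), (1, 0), (2, 0), (3, 0), (4, 0), (4, -1)])
Fold: move[4]->R => RRRRR (positions: [(0, 0), (1, 0), (2, 0), (3, 0), (4, 0), (5, 0)])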